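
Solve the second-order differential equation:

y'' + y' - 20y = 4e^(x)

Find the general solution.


Characteristic roots of r² + r - 20 = 0 are 4, -5.
y_h = C₁e^(4x) + C₂e^(-5x).
Forcing exponent 1 is not a characteristic root; try y_p = Ae^(x).
Substitute: A·(1 + (1)·1 + (-20)) = A·-18 = 4, so A = -2/9.
General solution: y = C₁e^(4x) + C₂e^(-5x) - (2/9)e^(x).


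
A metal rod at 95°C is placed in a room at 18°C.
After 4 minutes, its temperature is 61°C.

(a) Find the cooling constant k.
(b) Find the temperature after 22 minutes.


Newton's law: T(t) = T_a + (T₀ - T_a)e^(-kt).
(a) Use T(4) = 61: (61 - 18)/(95 - 18) = e^(-k·4), so k = -ln(0.558)/4 ≈ 0.1457.
(b) Apply k to t = 22: T(22) = 18 + (77)e^(-3.204) ≈ 21.1°C.


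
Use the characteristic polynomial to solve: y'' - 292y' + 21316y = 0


Characteristic equation: r² - 292r + 21316 = 0, i.e. (r - 146)² = 0.
Repeated root r = 146; include an x factor for the second linearly independent solution.
General solution: y = (C₁ + C₂x)e^(146x).


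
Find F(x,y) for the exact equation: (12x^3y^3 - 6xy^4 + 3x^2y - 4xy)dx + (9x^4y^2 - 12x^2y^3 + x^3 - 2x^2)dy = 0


Check exactness: ∂M/∂y = 36x^3y^2 - 24xy^3 + 3x^2 - 4x and ∂N/∂x = 36x^3y^2 - 24xy^3 + 3x^2 - 4x; equal, so the equation is exact.
Integrate M with respect to x (treating y as constant): ∫M dx = 3x^4y^3 - 3x^2y^4 + x^3y - 2x^2y + h(y).
Differentiate w.r.t. y and set equal to N: all terms match, so h'(y) = 0 and h is a constant absorbed into C.
General solution: 3x^4y^3 - 3x^2y^4 + x^3y - 2x^2y = C.


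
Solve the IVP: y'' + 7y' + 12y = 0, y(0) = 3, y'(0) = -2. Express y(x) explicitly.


Characteristic roots of r² + 7r + 12 = 0 are -4, -3.
General solution y = c₁ e^(-4x) + c₂ e^(-3x).
Apply y(0) = 3: c₁ + c₂ = 3. Apply y'(0) = -2: -4 c₁ - 3 c₂ = -2.
Solve: c₁ = -7, c₂ = 10.
Particular solution: y = -7e^(-4x) + 10e^(-3x).


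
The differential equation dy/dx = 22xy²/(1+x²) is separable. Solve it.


Separate: dy/y² = 22x/(1+x²) dx.
Integrate LHS: ∫ dy/y² = -1/y.
Integrate RHS via u = 1+x²: 11ln(1+x²) + C.
Result: -1/y = 11ln(1+x²) + C.


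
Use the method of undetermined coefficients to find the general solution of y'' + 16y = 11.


Homogeneous part: r² + 16 = 0 ⇒ r = ±4i, so y_h = C₁cos(4x) + C₂sin(4x).
Try constant y_p = A; plug in: 16A = 11 ⇒ A = 11/16.
General solution: y = C₁cos(4x) + C₂sin(4x) + 11/16.


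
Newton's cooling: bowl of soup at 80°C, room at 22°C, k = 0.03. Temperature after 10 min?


Newton's law: dT/dt = -k(T - T_a) has solution T(t) = T_a + (T₀ - T_a)e^(-kt).
Plug in T_a = 22, T₀ = 80, k = 0.03, t = 10: T(10) = 22 + (58)e^(-0.30) ≈ 65.0°C.


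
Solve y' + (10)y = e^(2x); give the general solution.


P(x) = 10 ⇒ μ = e^(10x).
(μ y)' = e^(12x) ⇒ μ y = e^(12x)/12 + C.
Divide by μ: y = (1/12)e^(2x) + Ce^(-10x).


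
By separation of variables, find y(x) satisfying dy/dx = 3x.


Integrate both sides with respect to x: y = ∫ 3x dx = (3/2)x^2 + C.


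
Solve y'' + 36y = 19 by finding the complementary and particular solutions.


Homogeneous part: r² + 36 = 0 ⇒ r = ±6i, so y_h = C₁cos(6x) + C₂sin(6x).
Try constant y_p = A; plug in: 36A = 19 ⇒ A = 19/36.
General solution: y = C₁cos(6x) + C₂sin(6x) + 19/36.


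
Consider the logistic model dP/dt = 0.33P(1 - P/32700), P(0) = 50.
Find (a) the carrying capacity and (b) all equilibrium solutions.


Logistic ODE dP/dt = 0.33P(1 - P/32700) has equilibria where dP/dt = 0, i.e. P = 0 or P = 32700.
The coefficient (1 - P/K) = 0 when P = K, identifying K = 32700 as the carrying capacity.
(a) K = 32700; (b) equilibria P = 0 and P = 32700.


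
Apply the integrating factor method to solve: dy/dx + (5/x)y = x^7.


P(x) = 5/x ⇒ μ = x^5.
(x^5 y)' = x^12 ⇒ x^5 y = x^13/(13) + C.
Solve for y: y = (1/13)x^8 + C/x^5.


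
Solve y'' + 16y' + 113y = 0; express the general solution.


Characteristic equation: r² + 16r + 113 = 0.
Discriminant is negative; roots r = -8 ± 7i (complex conjugate pair).
General solution uses e^(α x)(C₁ cos(β x) + C₂ sin(β x)): y = e^(-8x)(C₁cos(7x) + C₂sin(7x)).


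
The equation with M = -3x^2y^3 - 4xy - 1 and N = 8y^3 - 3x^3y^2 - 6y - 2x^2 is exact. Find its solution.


Check exactness: ∂M/∂y = -9x^2y^2 - 4x and ∂N/∂x = -9x^2y^2 - 4x; equal, so the equation is exact.
Integrate M with respect to x (treating y as constant): ∫M dx = -x^3y^3 - 2x^2y - x + h(y).
Differentiate w.r.t. y and set equal to N: the x-dependent terms already match, leaving h'(y) = 8y^3 - 6y. Integrate: h(y) = 2y^4 - 3y^2.
So F(x,y) = 2y^4 - x^3y^3 - 3y^2 - 2x^2y - x.
General solution: 2y^4 - x^3y^3 - 3y^2 - 2x^2y - x = C.


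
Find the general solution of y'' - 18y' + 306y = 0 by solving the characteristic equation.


Characteristic equation: r² - 18r + 306 = 0.
Discriminant is negative; roots r = 9 ± 15i (complex conjugate pair).
General solution uses e^(α x)(C₁ cos(β x) + C₂ sin(β x)): y = e^(9x)(C₁cos(15x) + C₂sin(15x)).


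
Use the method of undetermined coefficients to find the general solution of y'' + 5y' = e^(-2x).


Characteristic roots of r² + 5r = 0 are 0, -5.
y_h = C₁ + C₂e^(-5x).
Forcing exponent -2 is not a characteristic root; try y_p = Ae^(-2x).
Substitute: A·(4 + (5)·-2 + (0)) = A·-6 = 1, so A = -1/6.
General solution: y = C₁ + C₂e^(-5x) - (1/6)e^(-2x).


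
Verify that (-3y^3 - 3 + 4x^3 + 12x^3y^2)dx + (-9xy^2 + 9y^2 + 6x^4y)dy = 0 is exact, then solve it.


Check exactness: ∂M/∂y = -9y^2 + 24x^3y and ∂N/∂x = -9y^2 + 24x^3y; equal, so the equation is exact.
Integrate M with respect to x (treating y as constant): ∫M dx = -3xy^3 - 3x + x^4 + 3x^4y^2 + h(y).
Differentiate w.r.t. y and set equal to N: the x-dependent terms already match, leaving h'(y) = 9y^2. Integrate: h(y) = 3y^3.
So F(x,y) = -3xy^3 - 3x + x^4 + 3y^3 + 3x^4y^2.
General solution: -3xy^3 - 3x + x^4 + 3y^3 + 3x^4y^2 = C.


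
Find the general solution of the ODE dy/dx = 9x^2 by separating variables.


Integrate both sides with respect to x: y = ∫ 9x^2 dx = 3x^3 + C.


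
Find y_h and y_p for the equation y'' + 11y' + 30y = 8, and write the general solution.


Characteristic roots of r² + 11r + 30 = 0 are -6, -5.
y_h = C₁e^(-6x) + C₂e^(-5x).
Constant forcing; try y_p = A. Then 30A = 8 ⇒ A = 4/15.
General solution: y = C₁e^(-6x) + C₂e^(-5x) + 4/15.


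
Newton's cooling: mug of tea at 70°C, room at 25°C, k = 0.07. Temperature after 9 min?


Newton's law: dT/dt = -k(T - T_a) has solution T(t) = T_a + (T₀ - T_a)e^(-kt).
Plug in T_a = 25, T₀ = 70, k = 0.07, t = 9: T(9) = 25 + (45)e^(-0.63) ≈ 49.0°C.


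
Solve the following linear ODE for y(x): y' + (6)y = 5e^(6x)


P(x) = 6 ⇒ μ = e^(6x).
(μ y)' = 5e^(12x) ⇒ μ y = (5/12)e^(12x) + C.
Divide by μ: y = (5/12)e^(6x) + Ce^(-6x).


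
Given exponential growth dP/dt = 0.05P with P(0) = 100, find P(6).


The ODE dP/dt = 0.05P has solution P(t) = P(0)e^(0.05t).
Substitute P(0) = 100 and t = 6: P(6) = 100 e^(0.30) ≈ 135.


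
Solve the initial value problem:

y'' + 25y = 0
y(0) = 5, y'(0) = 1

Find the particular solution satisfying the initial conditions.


Characteristic roots of r² + 25 = 0 are ±5i, so y = C₁cos(5x) + C₂sin(5x).
Apply y(0) = 5: C₁ = 5. Differentiate and apply y'(0) = 1: 5·C₂ = 1, so C₂ = 1/5.
Particular solution: y = 5cos(5x) + (1/5)sin(5x).


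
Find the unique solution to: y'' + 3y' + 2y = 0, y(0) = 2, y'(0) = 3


Characteristic roots of r² + 3r + 2 = 0 are -1, -2.
General solution y = c₁ e^(-x) + c₂ e^(-2x).
Apply y(0) = 2: c₁ + c₂ = 2. Apply y'(0) = 3: -1 c₁ - 2 c₂ = 3.
Solve: c₁ = 7, c₂ = -5.
Particular solution: y = 7e^(-x) - 5e^(-2x).


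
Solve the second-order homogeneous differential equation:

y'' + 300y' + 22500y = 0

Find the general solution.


Characteristic equation: r² + 300r + 22500 = 0, i.e. (r + 150)² = 0.
Repeated root r = -150; include an x factor for the second linearly independent solution.
General solution: y = (C₁ + C₂x)e^(-150x).


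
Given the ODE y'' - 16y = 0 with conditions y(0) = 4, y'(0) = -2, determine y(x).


Characteristic roots of r² - 16 = 0 are -4, 4.
General solution y = c₁ e^(-4x) + c₂ e^(4x).
Apply y(0) = 4: c₁ + c₂ = 4. Apply y'(0) = -2: -4 c₁ + 4 c₂ = -2.
Solve: c₁ = 9/4, c₂ = 7/4.
Particular solution: y = (9/4)e^(-4x) + (7/4)e^(4x).


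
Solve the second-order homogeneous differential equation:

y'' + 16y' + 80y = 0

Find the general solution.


Characteristic equation: r² + 16r + 80 = 0.
Discriminant is negative; roots r = -8 ± 4i (complex conjugate pair).
General solution uses e^(α x)(C₁ cos(β x) + C₂ sin(β x)): y = e^(-8x)(C₁cos(4x) + C₂sin(4x)).


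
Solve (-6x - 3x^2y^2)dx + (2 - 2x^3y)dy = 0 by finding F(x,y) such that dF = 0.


Check exactness: ∂M/∂y = -6x^2y and ∂N/∂x = -6x^2y; equal, so the equation is exact.
Integrate M with respect to x (treating y as constant): ∫M dx = -3x^2 - x^3y^2 + h(y).
Differentiate w.r.t. y and set equal to N: the x-dependent terms already match, leaving h'(y) = 2. Integrate: h(y) = 2y.
So F(x,y) = -3x^2 + 2y - x^3y^2.
General solution: -3x^2 + 2y - x^3y^2 = C.


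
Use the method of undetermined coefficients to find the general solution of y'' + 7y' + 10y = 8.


Characteristic roots of r² + 7r + 10 = 0 are -2, -5.
y_h = C₁e^(-2x) + C₂e^(-5x).
Constant forcing; try y_p = A. Then 10A = 8 ⇒ A = 4/5.
General solution: y = C₁e^(-2x) + C₂e^(-5x) + 4/5.


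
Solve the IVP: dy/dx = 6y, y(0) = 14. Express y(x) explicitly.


General solution of y' = 6y is y = Ce^(6x).
Apply y(0) = 14: C = 14.
Particular solution: y = 14e^(6x).


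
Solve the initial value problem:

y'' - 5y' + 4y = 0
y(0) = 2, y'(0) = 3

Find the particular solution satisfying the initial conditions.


Characteristic roots of r² - 5r + 4 = 0 are 4, 1.
General solution y = c₁ e^(4x) + c₂ e^(x).
Apply y(0) = 2: c₁ + c₂ = 2. Apply y'(0) = 3: 4 c₁ + 1 c₂ = 3.
Solve: c₁ = 1/3, c₂ = 5/3.
Particular solution: y = (1/3)e^(4x) + (5/3)e^(x).


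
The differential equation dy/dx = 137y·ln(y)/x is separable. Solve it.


Separate: dy/[y ln(y)] = 137 dx/x.
Substitute u = ln(y): du/u = 137 dx/x.
Integrate: ln|ln(y)| = 137ln|x| + C₀, hence ln(y) = C·x^137.


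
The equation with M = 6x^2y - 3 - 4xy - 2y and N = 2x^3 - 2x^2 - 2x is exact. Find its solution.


Check exactness: ∂M/∂y = 6x^2 - 4x - 2 and ∂N/∂x = 6x^2 - 4x - 2; equal, so the equation is exact.
Integrate M with respect to x (treating y as constant): ∫M dx = 2x^3y - 3x - 2x^2y - 2xy + h(y).
Differentiate w.r.t. y and set equal to N: all terms match, so h'(y) = 0 and h is a constant absorbed into C.
General solution: 2x^3y - 3x - 2x^2y - 2xy = C.


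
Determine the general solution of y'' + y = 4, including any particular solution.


Homogeneous part: r² + 1 = 0 ⇒ r = ±1i, so y_h = C₁cos(x) + C₂sin(x).
Try constant y_p = A; plug in: 1A = 4 ⇒ A = 4.
General solution: y = C₁cos(x) + C₂sin(x) + 4.


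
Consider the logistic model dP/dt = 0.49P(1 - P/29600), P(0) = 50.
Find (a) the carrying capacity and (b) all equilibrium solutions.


Logistic ODE dP/dt = 0.49P(1 - P/29600) has equilibria where dP/dt = 0, i.e. P = 0 or P = 29600.
The coefficient (1 - P/K) = 0 when P = K, identifying K = 29600 as the carrying capacity.
(a) K = 29600; (b) equilibria P = 0 and P = 29600.


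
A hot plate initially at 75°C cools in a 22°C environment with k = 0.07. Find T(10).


Newton's law: dT/dt = -k(T - T_a) has solution T(t) = T_a + (T₀ - T_a)e^(-kt).
Plug in T_a = 22, T₀ = 75, k = 0.07, t = 10: T(10) = 22 + (53)e^(-0.70) ≈ 48.3°C.


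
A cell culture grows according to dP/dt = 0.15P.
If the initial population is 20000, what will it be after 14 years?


The ODE dP/dt = 0.15P has solution P(t) = P(0)e^(0.15t).
Substitute P(0) = 20000 and t = 14: P(14) = 20000 e^(2.10) ≈ 163323.


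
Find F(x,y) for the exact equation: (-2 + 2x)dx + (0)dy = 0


Check exactness: ∂M/∂y = 0 and ∂N/∂x = 0; equal, so the equation is exact.
Integrate M with respect to x (treating y as constant): ∫M dx = -2x + x^2 + h(y).
Differentiate w.r.t. y and set equal to N: all terms match, so h'(y) = 0 and h is a constant absorbed into C.
General solution: -2x + x^2 = C.


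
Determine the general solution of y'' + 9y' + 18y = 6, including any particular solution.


Characteristic roots of r² + 9r + 18 = 0 are -6, -3.
y_h = C₁e^(-6x) + C₂e^(-3x).
Constant forcing; try y_p = A. Then 18A = 6 ⇒ A = 1/3.
General solution: y = C₁e^(-6x) + C₂e^(-3x) + 1/3.


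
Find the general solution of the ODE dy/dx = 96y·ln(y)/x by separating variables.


Separate: dy/[y ln(y)] = 96 dx/x.
Substitute u = ln(y): du/u = 96 dx/x.
Integrate: ln|ln(y)| = 96ln|x| + C₀, hence ln(y) = C·x^96.


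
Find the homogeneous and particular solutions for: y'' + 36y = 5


Homogeneous part: r² + 36 = 0 ⇒ r = ±6i, so y_h = C₁cos(6x) + C₂sin(6x).
Try constant y_p = A; plug in: 36A = 5 ⇒ A = 5/36.
General solution: y = C₁cos(6x) + C₂sin(6x) + 5/36.


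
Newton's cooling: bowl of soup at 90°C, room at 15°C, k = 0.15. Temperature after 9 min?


Newton's law: dT/dt = -k(T - T_a) has solution T(t) = T_a + (T₀ - T_a)e^(-kt).
Plug in T_a = 15, T₀ = 90, k = 0.15, t = 9: T(9) = 15 + (75)e^(-1.35) ≈ 34.4°C.


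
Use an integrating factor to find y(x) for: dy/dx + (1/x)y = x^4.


P(x) = 1/x ⇒ μ = x^1.
(x^1 y)' = x^1·x^4 = x^5.
Integrate: x^1 y = x^6/(6) + C.
Solve for y: y = (1/6)x^5 + C/x^1.


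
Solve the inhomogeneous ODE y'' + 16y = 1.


Homogeneous part: r² + 16 = 0 ⇒ r = ±4i, so y_h = C₁cos(4x) + C₂sin(4x).
Try constant y_p = A; plug in: 16A = 1 ⇒ A = 1/16.
General solution: y = C₁cos(4x) + C₂sin(4x) + 1/16.


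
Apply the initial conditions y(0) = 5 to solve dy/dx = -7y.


General solution of y' = -7y is y = Ce^(-7x).
Apply y(0) = 5: C = 5.
Particular solution: y = 5e^(-7x).


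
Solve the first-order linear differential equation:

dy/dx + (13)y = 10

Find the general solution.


P(x) = 13, Q(x) = 10; integrating factor μ = e^(13x).
(μ y)' = 10e^(13x) ⇒ μ y = (10/13)e^(13x) + C.
Divide by μ: y = 10/13 + Ce^(-13x).


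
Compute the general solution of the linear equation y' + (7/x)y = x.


P(x) = 7/x ⇒ μ = x^7.
(x^7 y)' = x^8 ⇒ x^7 y = x^9/(9) + C.
Solve for y: y = (1/9)x^2 + C/x^7.


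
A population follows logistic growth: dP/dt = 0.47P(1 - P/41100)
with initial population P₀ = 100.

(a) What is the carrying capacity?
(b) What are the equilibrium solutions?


Logistic ODE dP/dt = 0.47P(1 - P/41100) has equilibria where dP/dt = 0, i.e. P = 0 or P = 41100.
The coefficient (1 - P/K) = 0 when P = K, identifying K = 41100 as the carrying capacity.
(a) K = 41100; (b) equilibria P = 0 and P = 41100.


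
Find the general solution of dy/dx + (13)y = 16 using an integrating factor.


P(x) = 13, Q(x) = 16; integrating factor μ = e^(13x).
(μ y)' = 16e^(13x) ⇒ μ y = (16/13)e^(13x) + C.
Divide by μ: y = 16/13 + Ce^(-13x).


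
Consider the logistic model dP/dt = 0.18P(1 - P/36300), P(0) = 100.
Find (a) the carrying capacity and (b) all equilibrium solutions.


Logistic ODE dP/dt = 0.18P(1 - P/36300) has equilibria where dP/dt = 0, i.e. P = 0 or P = 36300.
The coefficient (1 - P/K) = 0 when P = K, identifying K = 36300 as the carrying capacity.
(a) K = 36300; (b) equilibria P = 0 and P = 36300.


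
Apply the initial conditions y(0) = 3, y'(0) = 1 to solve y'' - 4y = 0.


Characteristic roots of r² - 4 = 0 are -2, 2.
General solution y = c₁ e^(-2x) + c₂ e^(2x).
Apply y(0) = 3: c₁ + c₂ = 3. Apply y'(0) = 1: -2 c₁ + 2 c₂ = 1.
Solve: c₁ = 5/4, c₂ = 7/4.
Particular solution: y = (5/4)e^(-2x) + (7/4)e^(2x).


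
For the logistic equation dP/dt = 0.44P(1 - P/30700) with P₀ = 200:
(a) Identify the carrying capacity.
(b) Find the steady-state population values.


Logistic ODE dP/dt = 0.44P(1 - P/30700) has equilibria where dP/dt = 0, i.e. P = 0 or P = 30700.
The coefficient (1 - P/K) = 0 when P = K, identifying K = 30700 as the carrying capacity.
(a) K = 30700; (b) equilibria P = 0 and P = 30700.


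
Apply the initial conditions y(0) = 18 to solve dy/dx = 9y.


General solution of y' = 9y is y = Ce^(9x).
Apply y(0) = 18: C = 18.
Particular solution: y = 18e^(9x).


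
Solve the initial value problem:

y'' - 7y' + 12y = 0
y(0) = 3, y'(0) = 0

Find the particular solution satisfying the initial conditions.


Characteristic roots of r² - 7r + 12 = 0 are 3, 4.
General solution y = c₁ e^(3x) + c₂ e^(4x).
Apply y(0) = 3: c₁ + c₂ = 3. Apply y'(0) = 0: 3 c₁ + 4 c₂ = 0.
Solve: c₁ = 12, c₂ = -9.
Particular solution: y = 12e^(3x) - 9e^(4x).


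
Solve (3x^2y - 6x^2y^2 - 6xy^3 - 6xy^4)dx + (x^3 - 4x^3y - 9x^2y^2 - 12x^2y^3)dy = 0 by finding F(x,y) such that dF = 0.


Check exactness: ∂M/∂y = 3x^2 - 12x^2y - 18xy^2 - 24xy^3 and ∂N/∂x = 3x^2 - 12x^2y - 18xy^2 - 24xy^3; equal, so the equation is exact.
Integrate M with respect to x (treating y as constant): ∫M dx = x^3y - 2x^3y^2 - 3x^2y^3 - 3x^2y^4 + h(y).
Differentiate w.r.t. y and set equal to N: all terms match, so h'(y) = 0 and h is a constant absorbed into C.
General solution: x^3y - 2x^3y^2 - 3x^2y^3 - 3x^2y^4 = C.


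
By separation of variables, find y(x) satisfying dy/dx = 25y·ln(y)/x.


Separate: dy/[y ln(y)] = 25 dx/x.
Substitute u = ln(y): du/u = 25 dx/x.
Integrate: ln|ln(y)| = 25ln|x| + C₀, hence ln(y) = C·x^25.


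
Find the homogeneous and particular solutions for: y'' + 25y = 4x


Homogeneous: r² + 25 = 0 ⇒ r = ±5i, y_h = C₁cos(5x) + C₂sin(5x).
Polynomial forcing; try y_p = Ax + B. Then y_p'' + 25 y_p = 25(Ax + B) = 4x, so B = 0 and A = 4/25.
General solution: y = C₁cos(5x) + C₂sin(5x) + (4/25)x.


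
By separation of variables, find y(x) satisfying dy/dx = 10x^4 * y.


Separate variables: dy/y = 10x^4 dx.
Integrate: ln|y| = 2x^5 + C₀.
Exponentiate: y = Ce^(2x^5).


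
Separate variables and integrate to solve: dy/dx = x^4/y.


Separate variables: y dy = x^4 dx.
Integrate both sides: y²/2 = (1/5)x^5 + C₀.
Multiply by 2: y² = (2/5)x^5 + C.


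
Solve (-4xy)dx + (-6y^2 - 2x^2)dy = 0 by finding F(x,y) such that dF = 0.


Check exactness: ∂M/∂y = -4x and ∂N/∂x = -4x; equal, so the equation is exact.
Integrate M with respect to x (treating y as constant): ∫M dx = -2x^2y + h(y).
Differentiate w.r.t. y and set equal to N: the x-dependent terms already match, leaving h'(y) = -6y^2. Integrate: h(y) = -2y^3.
So F(x,y) = -2y^3 - 2x^2y.
General solution: -2y^3 - 2x^2y = C.


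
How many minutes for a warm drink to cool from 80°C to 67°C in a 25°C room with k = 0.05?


From T(t) = T_a + (T₀ - T_a)e^(-kt), set T(t) = 67:
(67 - 25) / (80 - 25) = e^(-0.05t), so t = -ln(0.764)/0.05 ≈ 5.4 minutes.


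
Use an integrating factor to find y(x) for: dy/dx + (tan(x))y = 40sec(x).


P(x) = tan(x) ⇒ μ = e^(∫tan(x)dx) = sec(x).
(sec(x) y)' = 40sec²(x) ⇒ sec(x) y = 40tan(x) + C.
Multiply by cos(x): y = 40sin(x) + C·cos(x).


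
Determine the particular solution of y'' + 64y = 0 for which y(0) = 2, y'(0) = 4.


Characteristic roots of r² + 64 = 0 are ±8i, so y = C₁cos(8x) + C₂sin(8x).
Apply y(0) = 2: C₁ = 2. Differentiate and apply y'(0) = 4: 8·C₂ = 4, so C₂ = 1/2.
Particular solution: y = 2cos(8x) + (1/2)sin(8x).


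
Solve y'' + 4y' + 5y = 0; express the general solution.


Characteristic equation: r² + 4r + 5 = 0.
Discriminant is negative; roots r = -2 ± 1i (complex conjugate pair).
General solution uses e^(α x)(C₁ cos(β x) + C₂ sin(β x)): y = e^(-2x)(C₁cos(x) + C₂sin(x)).


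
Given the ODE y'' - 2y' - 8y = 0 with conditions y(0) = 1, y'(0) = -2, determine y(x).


Characteristic roots of r² - 2r - 8 = 0 are 4, -2.
General solution y = c₁ e^(4x) + c₂ e^(-2x).
Apply y(0) = 1: c₁ + c₂ = 1. Apply y'(0) = -2: 4 c₁ - 2 c₂ = -2.
Solve: c₁ = 0, c₂ = 1.
Particular solution: y = 0e^(4x) + e^(-2x).


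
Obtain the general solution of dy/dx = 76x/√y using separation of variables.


Separate: √y dy = 76x dx.
Integrate: (2/3)y^(3/2) = 38x² + C.


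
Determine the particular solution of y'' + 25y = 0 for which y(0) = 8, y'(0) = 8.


Characteristic roots of r² + 25 = 0 are ±5i, so y = C₁cos(5x) + C₂sin(5x).
Apply y(0) = 8: C₁ = 8. Differentiate and apply y'(0) = 8: 5·C₂ = 8, so C₂ = 8/5.
Particular solution: y = 8cos(5x) + (8/5)sin(5x).


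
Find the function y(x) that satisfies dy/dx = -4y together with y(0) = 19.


General solution of y' = -4y is y = Ce^(-4x).
Apply y(0) = 19: C = 19.
Particular solution: y = 19e^(-4x).


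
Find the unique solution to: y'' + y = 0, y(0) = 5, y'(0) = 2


Characteristic roots of r² + 1 = 0 are ±1i, so y = C₁cos(x) + C₂sin(x).
Apply y(0) = 5: C₁ = 5. Differentiate and apply y'(0) = 2: 1·C₂ = 2, so C₂ = 2.
Particular solution: y = 5cos(x) + 2sin(x).


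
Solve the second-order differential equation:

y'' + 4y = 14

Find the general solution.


Homogeneous part: r² + 4 = 0 ⇒ r = ±2i, so y_h = C₁cos(2x) + C₂sin(2x).
Try constant y_p = A; plug in: 4A = 14 ⇒ A = 7/2.
General solution: y = C₁cos(2x) + C₂sin(2x) + 7/2.


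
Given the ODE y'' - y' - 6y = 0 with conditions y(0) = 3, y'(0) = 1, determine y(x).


Characteristic roots of r² - r - 6 = 0 are -2, 3.
General solution y = c₁ e^(-2x) + c₂ e^(3x).
Apply y(0) = 3: c₁ + c₂ = 3. Apply y'(0) = 1: -2 c₁ + 3 c₂ = 1.
Solve: c₁ = 8/5, c₂ = 7/5.
Particular solution: y = (8/5)e^(-2x) + (7/5)e^(3x).


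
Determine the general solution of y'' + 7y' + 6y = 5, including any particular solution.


Characteristic roots of r² + 7r + 6 = 0 are -6, -1.
y_h = C₁e^(-6x) + C₂e^(-x).
Constant forcing; try y_p = A. Then 6A = 5 ⇒ A = 5/6.
General solution: y = C₁e^(-6x) + C₂e^(-x) + 5/6.


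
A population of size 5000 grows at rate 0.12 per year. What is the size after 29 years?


The ODE dP/dt = 0.12P has solution P(t) = P(0)e^(0.12t).
Substitute P(0) = 5000 and t = 29: P(29) = 5000 e^(3.48) ≈ 162299.


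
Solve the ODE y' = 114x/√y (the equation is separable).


Separate: √y dy = 114x dx.
Integrate: (2/3)y^(3/2) = 57x² + C.


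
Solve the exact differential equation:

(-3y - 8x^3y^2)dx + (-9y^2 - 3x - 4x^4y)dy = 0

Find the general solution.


Check exactness: ∂M/∂y = -3 - 16x^3y and ∂N/∂x = -3 - 16x^3y; equal, so the equation is exact.
Integrate M with respect to x (treating y as constant): ∫M dx = -3xy - 2x^4y^2 + h(y).
Differentiate w.r.t. y and set equal to N: the x-dependent terms already match, leaving h'(y) = -9y^2. Integrate: h(y) = -3y^3.
So F(x,y) = -3y^3 - 3xy - 2x^4y^2.
General solution: -3y^3 - 3xy - 2x^4y^2 = C.


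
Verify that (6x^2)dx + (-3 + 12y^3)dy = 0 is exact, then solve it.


Check exactness: ∂M/∂y = 0 and ∂N/∂x = 0; equal, so the equation is exact.
Integrate M with respect to x (treating y as constant): ∫M dx = 2x^3 + h(y).
Differentiate w.r.t. y and set equal to N: the x-dependent terms already match, leaving h'(y) = -3 + 12y^3. Integrate: h(y) = -3y + 3y^4.
So F(x,y) = 2x^3 - 3y + 3y^4.
General solution: 2x^3 - 3y + 3y^4 = C.


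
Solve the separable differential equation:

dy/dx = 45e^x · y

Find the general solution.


Separate variables: dy/y = 45e^x dx.
Integrate: ln|y| = 45e^x + C₀.
Exponentiate: y = Ce^(45e^x).


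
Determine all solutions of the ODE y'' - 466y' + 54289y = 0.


Characteristic equation: r² - 466r + 54289 = 0, i.e. (r - 233)² = 0.
Repeated root r = 233; include an x factor for the second linearly independent solution.
General solution: y = (C₁ + C₂x)e^(233x).


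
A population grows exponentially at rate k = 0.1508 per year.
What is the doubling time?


Exponential growth: P(t) = P₀ e^(0.1508t). Set P(t)/P₀ = 2: e^(0.1508t) = 2.
Solve: t = ln(2)/0.1508 ≈ 4.60 years.


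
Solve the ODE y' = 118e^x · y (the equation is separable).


Separate variables: dy/y = 118e^x dx.
Integrate: ln|y| = 118e^x + C₀.
Exponentiate: y = Ce^(118e^x).


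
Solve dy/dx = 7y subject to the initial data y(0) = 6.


General solution of y' = 7y is y = Ce^(7x).
Apply y(0) = 6: C = 6.
Particular solution: y = 6e^(7x).


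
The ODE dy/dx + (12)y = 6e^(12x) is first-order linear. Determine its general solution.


P(x) = 12 ⇒ μ = e^(12x).
(μ y)' = 6e^(24x) ⇒ μ y = (6/24)e^(24x) + C.
Divide by μ: y = (1/4)e^(12x) + Ce^(-12x).


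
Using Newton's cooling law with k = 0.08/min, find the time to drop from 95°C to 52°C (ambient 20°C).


From T(t) = T_a + (T₀ - T_a)e^(-kt), set T(t) = 52:
(52 - 20) / (95 - 20) = e^(-0.08t), so t = -ln(0.427)/0.08 ≈ 10.6 minutes.


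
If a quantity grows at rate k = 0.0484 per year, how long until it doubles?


Exponential growth: P(t) = P₀ e^(0.0484t). Set P(t)/P₀ = 2: e^(0.0484t) = 2.
Solve: t = ln(2)/0.0484 ≈ 14.32 years.


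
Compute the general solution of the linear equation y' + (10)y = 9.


P(x) = 10, Q(x) = 9; integrating factor μ = e^(10x).
(μ y)' = 9e^(10x) ⇒ μ y = (9/10)e^(10x) + C.
Divide by μ: y = 9/10 + Ce^(-10x).


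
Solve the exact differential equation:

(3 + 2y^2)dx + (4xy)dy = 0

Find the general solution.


Check exactness: ∂M/∂y = 4y and ∂N/∂x = 4y; equal, so the equation is exact.
Integrate M with respect to x (treating y as constant): ∫M dx = 3x + 2xy^2 + h(y).
Differentiate w.r.t. y and set equal to N: all terms match, so h'(y) = 0 and h is a constant absorbed into C.
General solution: 3x + 2xy^2 = C.


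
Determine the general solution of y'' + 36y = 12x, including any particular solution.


Homogeneous: r² + 36 = 0 ⇒ r = ±6i, y_h = C₁cos(6x) + C₂sin(6x).
Polynomial forcing; try y_p = Ax + B. Then y_p'' + 36 y_p = 36(Ax + B) = 12x, so B = 0 and A = 1/3.
General solution: y = C₁cos(6x) + C₂sin(6x) + (1/3)x.


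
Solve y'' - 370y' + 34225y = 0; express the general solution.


Characteristic equation: r² - 370r + 34225 = 0, i.e. (r - 185)² = 0.
Repeated root r = 185; include an x factor for the second linearly independent solution.
General solution: y = (C₁ + C₂x)e^(185x).


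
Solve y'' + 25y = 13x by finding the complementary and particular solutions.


Homogeneous: r² + 25 = 0 ⇒ r = ±5i, y_h = C₁cos(5x) + C₂sin(5x).
Polynomial forcing; try y_p = Ax + B. Then y_p'' + 25 y_p = 25(Ax + B) = 13x, so B = 0 and A = 13/25.
General solution: y = C₁cos(5x) + C₂sin(5x) + (13/25)x.


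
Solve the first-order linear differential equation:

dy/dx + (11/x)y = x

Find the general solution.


P(x) = 11/x ⇒ μ = x^11.
(x^11 y)' = x^12 ⇒ x^11 y = x^13/(13) + C.
Solve for y: y = (1/13)x^2 + C/x^11.


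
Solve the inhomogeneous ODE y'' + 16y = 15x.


Homogeneous: r² + 16 = 0 ⇒ r = ±4i, y_h = C₁cos(4x) + C₂sin(4x).
Polynomial forcing; try y_p = Ax + B. Then y_p'' + 16 y_p = 16(Ax + B) = 15x, so B = 0 and A = 15/16.
General solution: y = C₁cos(4x) + C₂sin(4x) + (15/16)x.


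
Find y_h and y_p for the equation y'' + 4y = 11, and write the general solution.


Homogeneous part: r² + 4 = 0 ⇒ r = ±2i, so y_h = C₁cos(2x) + C₂sin(2x).
Try constant y_p = A; plug in: 4A = 11 ⇒ A = 11/4.
General solution: y = C₁cos(2x) + C₂sin(2x) + 11/4.


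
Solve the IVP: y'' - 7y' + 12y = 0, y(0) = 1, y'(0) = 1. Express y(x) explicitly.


Characteristic roots of r² - 7r + 12 = 0 are 4, 3.
General solution y = c₁ e^(4x) + c₂ e^(3x).
Apply y(0) = 1: c₁ + c₂ = 1. Apply y'(0) = 1: 4 c₁ + 3 c₂ = 1.
Solve: c₁ = -2, c₂ = 3.
Particular solution: y = -2e^(4x) + 3e^(3x).


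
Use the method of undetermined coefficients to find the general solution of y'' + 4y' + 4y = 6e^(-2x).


Characteristic polynomial (r + 2)² = 0; repeated root r = -2.
y_h = (C₁ + C₂x)e^(-2x). Forcing matches the repeated root (resonance), so try y_p = Ax² e^(-2x).
Substitute and solve for A: 2A = 6, so A = 3.
General solution: y = (C₁ + C₂x + 3x²)e^(-2x).


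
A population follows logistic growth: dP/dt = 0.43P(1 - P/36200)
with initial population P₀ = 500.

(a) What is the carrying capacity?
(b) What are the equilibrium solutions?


Logistic ODE dP/dt = 0.43P(1 - P/36200) has equilibria where dP/dt = 0, i.e. P = 0 or P = 36200.
The coefficient (1 - P/K) = 0 when P = K, identifying K = 36200 as the carrying capacity.
(a) K = 36200; (b) equilibria P = 0 and P = 36200.


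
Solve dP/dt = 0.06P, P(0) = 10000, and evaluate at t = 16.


The ODE dP/dt = 0.06P has solution P(t) = P(0)e^(0.06t).
Substitute P(0) = 10000 and t = 16: P(16) = 10000 e^(0.96) ≈ 26117.


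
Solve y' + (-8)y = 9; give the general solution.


P(x) = -8 ⇒ μ = e^(-8x).
(μ y)' = 9e^(-8x) ⇒ μ y = -(9/8)e^(-8x) + C.
Divide by μ: y = -9/8 + Ce^(8x).


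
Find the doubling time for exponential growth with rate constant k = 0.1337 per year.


Exponential growth: P(t) = P₀ e^(0.1337t). Set P(t)/P₀ = 2: e^(0.1337t) = 2.
Solve: t = ln(2)/0.1337 ≈ 5.18 years.


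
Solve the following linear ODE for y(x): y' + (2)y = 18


P(x) = 2, Q(x) = 18; integrating factor μ = e^(2x).
(μ y)' = 18e^(2x) ⇒ μ y = 9e^(2x) + C.
Divide by μ: y = 9 + Ce^(-2x).


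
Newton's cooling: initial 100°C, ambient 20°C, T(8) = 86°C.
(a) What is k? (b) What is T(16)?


Newton's law: T(t) = T_a + (T₀ - T_a)e^(-kt).
(a) Use T(8) = 86: (86 - 20)/(100 - 20) = e^(-k·8), so k = -ln(0.825)/8 ≈ 0.0240.
(b) Apply k to t = 16: T(16) = 20 + (80)e^(-0.385) ≈ 74.4°C.


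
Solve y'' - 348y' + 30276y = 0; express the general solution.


Characteristic equation: r² - 348r + 30276 = 0, i.e. (r - 174)² = 0.
Repeated root r = 174; include an x factor for the second linearly independent solution.
General solution: y = (C₁ + C₂x)e^(174x).


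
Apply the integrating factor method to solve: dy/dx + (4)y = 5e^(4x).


P(x) = 4 ⇒ μ = e^(4x).
(μ y)' = 5e^(8x) ⇒ μ y = (5/8)e^(8x) + C.
Divide by μ: y = (5/8)e^(4x) + Ce^(-4x).


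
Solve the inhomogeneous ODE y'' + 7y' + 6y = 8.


Characteristic roots of r² + 7r + 6 = 0 are -6, -1.
y_h = C₁e^(-6x) + C₂e^(-x).
Constant forcing; try y_p = A. Then 6A = 8 ⇒ A = 4/3.
General solution: y = C₁e^(-6x) + C₂e^(-x) + 4/3.


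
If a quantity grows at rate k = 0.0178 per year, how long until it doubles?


Exponential growth: P(t) = P₀ e^(0.0178t). Set P(t)/P₀ = 2: e^(0.0178t) = 2.
Solve: t = ln(2)/0.0178 ≈ 38.94 years.


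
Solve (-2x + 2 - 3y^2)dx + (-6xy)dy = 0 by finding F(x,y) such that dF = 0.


Check exactness: ∂M/∂y = -6y and ∂N/∂x = -6y; equal, so the equation is exact.
Integrate M with respect to x (treating y as constant): ∫M dx = -x^2 + 2x - 3xy^2 + h(y).
Differentiate w.r.t. y and set equal to N: all terms match, so h'(y) = 0 and h is a constant absorbed into C.
General solution: -x^2 + 2x - 3xy^2 = C.


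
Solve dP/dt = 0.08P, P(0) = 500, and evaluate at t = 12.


The ODE dP/dt = 0.08P has solution P(t) = P(0)e^(0.08t).
Substitute P(0) = 500 and t = 12: P(12) = 500 e^(0.96) ≈ 1306.


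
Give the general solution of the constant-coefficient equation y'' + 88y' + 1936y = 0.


Characteristic equation: r² + 88r + 1936 = 0, i.e. (r + 44)² = 0.
Repeated root r = -44; include an x factor for the second linearly independent solution.
General solution: y = (C₁ + C₂x)e^(-44x).


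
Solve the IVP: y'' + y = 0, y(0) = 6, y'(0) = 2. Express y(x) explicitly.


Characteristic roots of r² + 1 = 0 are ±1i, so y = C₁cos(x) + C₂sin(x).
Apply y(0) = 6: C₁ = 6. Differentiate and apply y'(0) = 2: 1·C₂ = 2, so C₂ = 2.
Particular solution: y = 6cos(x) + 2sin(x).


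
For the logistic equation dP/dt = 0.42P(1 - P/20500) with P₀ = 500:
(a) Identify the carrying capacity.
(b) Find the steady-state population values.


Logistic ODE dP/dt = 0.42P(1 - P/20500) has equilibria where dP/dt = 0, i.e. P = 0 or P = 20500.
The coefficient (1 - P/K) = 0 when P = K, identifying K = 20500 as the carrying capacity.
(a) K = 20500; (b) equilibria P = 0 and P = 20500.


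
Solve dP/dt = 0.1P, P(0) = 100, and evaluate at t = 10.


The ODE dP/dt = 0.1P has solution P(t) = P(0)e^(0.1t).
Substitute P(0) = 100 and t = 10: P(10) = 100 e^(1.00) ≈ 272.


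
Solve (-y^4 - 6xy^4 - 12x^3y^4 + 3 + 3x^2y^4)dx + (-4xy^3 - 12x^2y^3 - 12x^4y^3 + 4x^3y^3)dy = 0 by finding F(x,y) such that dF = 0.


Check exactness: ∂M/∂y = -4y^3 - 24xy^3 - 48x^3y^3 + 12x^2y^3 and ∂N/∂x = -4y^3 - 24xy^3 - 48x^3y^3 + 12x^2y^3; equal, so the equation is exact.
Integrate M with respect to x (treating y as constant): ∫M dx = -xy^4 - 3x^2y^4 - 3x^4y^4 + 3x + x^3y^4 + h(y).
Differentiate w.r.t. y and set equal to N: all terms match, so h'(y) = 0 and h is a constant absorbed into C.
General solution: -xy^4 - 3x^2y^4 - 3x^4y^4 + 3x + x^3y^4 = C.


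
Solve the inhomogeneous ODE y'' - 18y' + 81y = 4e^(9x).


Characteristic polynomial (r - 9)² = 0; repeated root r = 9.
y_h = (C₁ + C₂x)e^(9x). Forcing matches the repeated root (resonance), so try y_p = Ax² e^(9x).
Substitute and solve for A: 2A = 4, so A = 2.
General solution: y = (C₁ + C₂x + 2x²)e^(9x).


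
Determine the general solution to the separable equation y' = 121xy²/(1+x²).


Separate: dy/y² = 121x/(1+x²) dx.
Integrate LHS: ∫ dy/y² = -1/y.
Integrate RHS via u = 1+x²: (121/2)ln(1+x²) + C.
Result: -1/y = (121/2)ln(1+x²) + C.


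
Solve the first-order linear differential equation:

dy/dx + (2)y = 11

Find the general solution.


P(x) = 2, Q(x) = 11; integrating factor μ = e^(2x).
(μ y)' = 11e^(2x) ⇒ μ y = (11/2)e^(2x) + C.
Divide by μ: y = 11/2 + Ce^(-2x).


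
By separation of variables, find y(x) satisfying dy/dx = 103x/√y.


Separate: √y dy = 103x dx.
Integrate: (2/3)y^(3/2) = (103/2)x² + C.


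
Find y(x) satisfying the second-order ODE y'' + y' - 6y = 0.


Characteristic equation: r² + r - 6 = 0.
Factor: (r + 3)(r - 2) = 0 ⇒ r = -3, 2 (distinct real).
General solution: y = C₁e^(-3x) + C₂e^(2x).


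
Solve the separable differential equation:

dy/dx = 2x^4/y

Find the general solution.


Separate variables: y dy = 2x^4 dx.
Integrate both sides: y²/2 = (2/5)x^5 + C₀.
Multiply by 2: y² = (4/5)x^5 + C.


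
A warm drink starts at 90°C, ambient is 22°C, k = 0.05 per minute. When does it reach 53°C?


From T(t) = T_a + (T₀ - T_a)e^(-kt), set T(t) = 53:
(53 - 22) / (90 - 22) = e^(-0.05t), so t = -ln(0.456)/0.05 ≈ 15.7 minutes.


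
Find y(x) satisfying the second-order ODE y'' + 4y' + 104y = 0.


Characteristic equation: r² + 4r + 104 = 0.
Discriminant is negative; roots r = -2 ± 10i (complex conjugate pair).
General solution uses e^(α x)(C₁ cos(β x) + C₂ sin(β x)): y = e^(-2x)(C₁cos(10x) + C₂sin(10x)).


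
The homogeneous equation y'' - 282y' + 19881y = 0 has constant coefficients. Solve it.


Characteristic equation: r² - 282r + 19881 = 0, i.e. (r - 141)² = 0.
Repeated root r = 141; include an x factor for the second linearly independent solution.
General solution: y = (C₁ + C₂x)e^(141x).


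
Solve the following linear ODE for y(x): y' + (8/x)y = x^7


P(x) = 8/x ⇒ μ = x^8.
(x^8 y)' = x^15 ⇒ x^8 y = x^16/(16) + C.
Solve for y: y = (1/16)x^8 + C/x^8.


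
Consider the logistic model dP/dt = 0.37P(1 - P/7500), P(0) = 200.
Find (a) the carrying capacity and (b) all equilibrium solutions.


Logistic ODE dP/dt = 0.37P(1 - P/7500) has equilibria where dP/dt = 0, i.e. P = 0 or P = 7500.
The coefficient (1 - P/K) = 0 when P = K, identifying K = 7500 as the carrying capacity.
(a) K = 7500; (b) equilibria P = 0 and P = 7500.


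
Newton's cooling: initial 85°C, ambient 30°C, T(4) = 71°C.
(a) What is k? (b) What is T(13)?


Newton's law: T(t) = T_a + (T₀ - T_a)e^(-kt).
(a) Use T(4) = 71: (71 - 30)/(85 - 30) = e^(-k·4), so k = -ln(0.745)/4 ≈ 0.0734.
(b) Apply k to t = 13: T(13) = 30 + (55)e^(-0.955) ≈ 51.2°C.


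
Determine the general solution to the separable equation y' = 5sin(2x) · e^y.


Separate: e^(-y) dy = 5sin(2x) dx.
Integrate: -e^(-y) = -(5/2)cos(2x) + C₀.
Rearrange: e^(-y) = (5/2)cos(2x) + C.


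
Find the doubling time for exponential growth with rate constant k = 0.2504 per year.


Exponential growth: P(t) = P₀ e^(0.2504t). Set P(t)/P₀ = 2: e^(0.2504t) = 2.
Solve: t = ln(2)/0.2504 ≈ 2.77 years.


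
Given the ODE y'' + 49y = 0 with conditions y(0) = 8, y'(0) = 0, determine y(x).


Characteristic roots of r² + 49 = 0 are ±7i, so y = C₁cos(7x) + C₂sin(7x).
Apply y(0) = 8: C₁ = 8. Differentiate and apply y'(0) = 0: 7·C₂ = 0, so C₂ = 0.
Particular solution: y = 8cos(7x).


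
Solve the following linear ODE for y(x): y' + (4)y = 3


P(x) = 4, Q(x) = 3; integrating factor μ = e^(4x).
(μ y)' = 3e^(4x) ⇒ μ y = (3/4)e^(4x) + C.
Divide by μ: y = 3/4 + Ce^(-4x).


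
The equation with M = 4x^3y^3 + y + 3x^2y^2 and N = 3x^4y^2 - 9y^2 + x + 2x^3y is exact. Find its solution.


Check exactness: ∂M/∂y = 12x^3y^2 + 1 + 6x^2y and ∂N/∂x = 12x^3y^2 + 1 + 6x^2y; equal, so the equation is exact.
Integrate M with respect to x (treating y as constant): ∫M dx = x^4y^3 + xy + x^3y^2 + h(y).
Differentiate w.r.t. y and set equal to N: the x-dependent terms already match, leaving h'(y) = -9y^2. Integrate: h(y) = -3y^3.
So F(x,y) = x^4y^3 - 3y^3 + xy + x^3y^2.
General solution: x^4y^3 - 3y^3 + xy + x^3y^2 = C.


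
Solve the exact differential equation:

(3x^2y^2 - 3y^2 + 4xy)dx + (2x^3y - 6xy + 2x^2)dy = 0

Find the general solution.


Check exactness: ∂M/∂y = 6x^2y - 6y + 4x and ∂N/∂x = 6x^2y - 6y + 4x; equal, so the equation is exact.
Integrate M with respect to x (treating y as constant): ∫M dx = x^3y^2 - 3xy^2 + 2x^2y + h(y).
Differentiate w.r.t. y and set equal to N: all terms match, so h'(y) = 0 and h is a constant absorbed into C.
General solution: x^3y^2 - 3xy^2 + 2x^2y = C.


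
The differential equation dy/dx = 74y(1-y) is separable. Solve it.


Separate: dy/[y(1-y)] = 74 dx.
Partial fractions: 1/[y(1-y)] = 1/y + 1/(1-y).
Integrate: ln|y/(1-y)| = 74x + C₀.
Solve for y: y = 1/(1 + Ce^(-74x)).


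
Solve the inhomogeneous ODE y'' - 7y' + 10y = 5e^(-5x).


Characteristic roots of r² - 7r + 10 = 0 are 5, 2.
y_h = C₁e^(5x) + C₂e^(2x).
Forcing exponent -5 is not a characteristic root; try y_p = Ae^(-5x).
Substitute: A·(25 + (-7)·-5 + (10)) = A·70 = 5, so A = 1/14.
General solution: y = C₁e^(5x) + C₂e^(2x) + (1/14)e^(-5x).


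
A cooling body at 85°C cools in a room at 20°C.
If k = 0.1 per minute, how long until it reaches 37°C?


From T(t) = T_a + (T₀ - T_a)e^(-kt), set T(t) = 37:
(37 - 20) / (85 - 20) = e^(-0.1t), so t = -ln(0.262)/0.1 ≈ 13.4 minutes.


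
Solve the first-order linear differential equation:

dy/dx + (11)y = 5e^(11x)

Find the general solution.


P(x) = 11 ⇒ μ = e^(11x).
(μ y)' = 5e^(22x) ⇒ μ y = (5/22)e^(22x) + C.
Divide by μ: y = (5/22)e^(11x) + Ce^(-11x).


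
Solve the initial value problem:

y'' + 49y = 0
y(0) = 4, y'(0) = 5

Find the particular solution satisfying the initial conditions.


Characteristic roots of r² + 49 = 0 are ±7i, so y = C₁cos(7x) + C₂sin(7x).
Apply y(0) = 4: C₁ = 4. Differentiate and apply y'(0) = 5: 7·C₂ = 5, so C₂ = 5/7.
Particular solution: y = 4cos(7x) + (5/7)sin(7x).


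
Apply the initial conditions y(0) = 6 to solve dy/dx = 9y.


General solution of y' = 9y is y = Ce^(9x).
Apply y(0) = 6: C = 6.
Particular solution: y = 6e^(9x).


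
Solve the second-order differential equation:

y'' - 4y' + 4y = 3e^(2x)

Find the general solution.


Characteristic polynomial (r - 2)² = 0; repeated root r = 2.
y_h = (C₁ + C₂x)e^(2x). Forcing matches the repeated root (resonance), so try y_p = Ax² e^(2x).
Substitute and solve for A: 2A = 3, so A = 3/2.
General solution: y = (C₁ + C₂x + (3/2)x²)e^(2x).
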